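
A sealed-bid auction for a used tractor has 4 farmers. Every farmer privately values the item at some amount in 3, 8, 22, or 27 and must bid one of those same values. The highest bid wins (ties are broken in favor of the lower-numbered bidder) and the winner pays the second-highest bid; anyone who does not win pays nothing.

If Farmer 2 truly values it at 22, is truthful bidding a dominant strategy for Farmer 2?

Check each profile of the others' bids and compare truth against every alternative bid.
Others bid (3, 3, 3): truth gives 19, best alternative gives 19.
Others bid (3, 3, 8): truth gives 14, best alternative gives 14.
Others bid (3, 8, 3): truth gives 14, best alternative gives 14.
Others bid (3, 8, 8): truth gives 14, best alternative gives 14.
Others bid (8, 3, 3): truth gives 14, best alternative gives 14.
Others bid (8, 3, 8): truth gives 14, best alternative gives 14.
(Remaining 58 profiles checked similarly; truth is weakly best in each.)
In every case the truthful bid is at least as good as any alternative, so it is a dominant strategy.

Yes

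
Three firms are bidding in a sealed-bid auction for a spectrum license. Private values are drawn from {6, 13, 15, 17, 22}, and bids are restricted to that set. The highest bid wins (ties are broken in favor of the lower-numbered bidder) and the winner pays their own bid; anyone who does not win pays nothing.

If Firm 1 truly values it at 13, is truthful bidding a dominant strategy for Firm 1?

Consider the case where Firm 2 bids 6 and Firm 3 bids 6.
Truthful bid 13: wins, pays 13, utility 13 - 13 = 0.
Bid 6 instead: wins, pays 6, utility 13 - 6 = 7.
Since 7 > 0, bidding 6 is strictly better here, so truthful bidding is not dominant.

No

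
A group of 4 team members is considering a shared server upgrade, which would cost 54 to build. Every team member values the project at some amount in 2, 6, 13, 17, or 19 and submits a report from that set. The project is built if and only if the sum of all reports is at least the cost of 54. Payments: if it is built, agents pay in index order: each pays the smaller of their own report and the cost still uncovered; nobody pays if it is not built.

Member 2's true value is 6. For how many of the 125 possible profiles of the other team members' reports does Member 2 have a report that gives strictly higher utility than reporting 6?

Others report (17, 17, 19): truth gives 0; report 2 gives 4 > 0. Violating.
Others report (17, 19, 17): truth gives 0; report 2 gives 4 > 0. Violating.
Others report (17, 19, 19): truth gives 0; report 2 gives 4 > 0. Violating.
Others report (19, 17, 17): truth gives 0; report 2 gives 4 > 0. Violating.
Others report (2, 2, 2): truth gives 0; no alternative beats it.
Others report (2, 2, 6): truth gives 0; no alternative beats it.
(Checking all 125 profiles: 7 have a profitable deviation, 118 do not.)

7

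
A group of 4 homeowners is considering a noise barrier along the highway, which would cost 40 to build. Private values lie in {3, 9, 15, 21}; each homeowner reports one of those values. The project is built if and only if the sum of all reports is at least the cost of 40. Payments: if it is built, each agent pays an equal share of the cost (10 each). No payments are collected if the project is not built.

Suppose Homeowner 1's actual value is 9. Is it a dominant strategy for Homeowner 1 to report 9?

No

Consider the case where Homeowner 2 reports 3, Homeowner 3 reports 9 and Homeowner 4 reports 21.
Truthful report 9: project built, pays 10, utility 9 - 10 = -1.
Report 3 instead: project not built, utility 0.
Since 0 > -1, reporting 3 is strictly better here, so truthful reporting is not dominant.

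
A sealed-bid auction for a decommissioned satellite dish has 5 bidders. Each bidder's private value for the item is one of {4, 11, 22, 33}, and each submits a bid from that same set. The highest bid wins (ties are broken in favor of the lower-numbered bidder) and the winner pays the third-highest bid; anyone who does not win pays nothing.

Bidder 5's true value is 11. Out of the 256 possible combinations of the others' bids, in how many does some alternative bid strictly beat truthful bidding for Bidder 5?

8

Others bid (4, 4, 4, 11): truth gives 0; bid 22 gives 7 > 0. Violating.
Others bid (4, 4, 4, 22): truth gives 0; bid 33 gives 7 > 0. Violating.
Others bid (4, 4, 11, 4): truth gives 0; bid 22 gives 7 > 0. Violating.
Others bid (4, 4, 22, 4): truth gives 0; bid 33 gives 7 > 0. Violating.
Others bid (4, 4, 4, 4): truth gives 7; no alternative beats it.
Others bid (4, 4, 4, 33): truth gives 0; no alternative beats it.
(Checking all 256 profiles: 8 have a profitable deviation, 248 do not.)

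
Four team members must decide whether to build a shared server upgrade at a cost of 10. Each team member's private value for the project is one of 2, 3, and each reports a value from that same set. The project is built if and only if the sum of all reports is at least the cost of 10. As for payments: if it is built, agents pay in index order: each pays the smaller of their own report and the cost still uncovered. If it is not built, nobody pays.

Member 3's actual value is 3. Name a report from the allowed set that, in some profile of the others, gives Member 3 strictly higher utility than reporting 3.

Suppose Member 1 reports 2, Member 2 reports 3 and Member 4 reports 3.
Report 3: project built, pays 3, utility 3 - 3 = 0.
Report 2: project built, pays 2, utility 3 - 2 = 1.
So reporting 2 beats truth here (1 > 0).

2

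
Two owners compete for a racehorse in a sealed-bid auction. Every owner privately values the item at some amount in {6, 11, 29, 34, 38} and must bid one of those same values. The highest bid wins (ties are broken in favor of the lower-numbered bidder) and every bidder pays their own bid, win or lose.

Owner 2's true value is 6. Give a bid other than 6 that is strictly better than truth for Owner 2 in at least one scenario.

11

Suppose Owner 1 bids 6.
Bid 6: loses but pays 6, utility -6.
Bid 11: wins, pays 11, utility 6 - 11 = -5.
So bidding 11 beats truth here (-5 > -6).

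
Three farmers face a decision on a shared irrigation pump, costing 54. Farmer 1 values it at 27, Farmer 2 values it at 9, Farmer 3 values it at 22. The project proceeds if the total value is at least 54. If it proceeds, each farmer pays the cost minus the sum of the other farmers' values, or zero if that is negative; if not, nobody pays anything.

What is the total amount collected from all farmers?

Total value 58 ≥ cost 54, so it is built.
Farmer 1: others sum to 31; max(0, 54 - 31) = 23.
Farmer 2: others sum to 49; max(0, 54 - 49) = 5.
Farmer 3: others sum to 36; max(0, 54 - 36) = 18.
Total collected = 23 + 5 + 18 = 46.

46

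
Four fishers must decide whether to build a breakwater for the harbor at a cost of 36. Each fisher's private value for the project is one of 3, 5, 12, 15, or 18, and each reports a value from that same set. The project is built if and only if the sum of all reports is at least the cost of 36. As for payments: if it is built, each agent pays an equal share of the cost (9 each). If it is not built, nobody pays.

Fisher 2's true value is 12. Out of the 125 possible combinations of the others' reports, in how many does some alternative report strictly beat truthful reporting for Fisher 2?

21

Others report (3, 3, 12): truth gives 0; report 18 gives 3 > 0. Violating.
Others report (3, 3, 15): truth gives 0; report 15 gives 3 > 0. Violating.
Others report (3, 5, 12): truth gives 0; report 18 gives 3 > 0. Violating.
Others report (3, 5, 15): truth gives 0; report 15 gives 3 > 0. Violating.
Others report (3, 3, 3): truth gives 0; no alternative beats it.
Others report (3, 3, 5): truth gives 0; no alternative beats it.
(Checking all 125 profiles: 21 have a profitable deviation, 104 do not.)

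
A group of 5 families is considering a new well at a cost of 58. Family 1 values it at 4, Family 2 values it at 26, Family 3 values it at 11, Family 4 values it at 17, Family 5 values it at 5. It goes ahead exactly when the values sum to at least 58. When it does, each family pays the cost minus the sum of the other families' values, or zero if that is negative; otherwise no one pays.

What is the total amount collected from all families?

39

Total value 63 ≥ cost 58, so it is built.
Family 1: others sum to 59; max(0, 58 - 59) = 0.
Family 2: others sum to 37; max(0, 58 - 37) = 21.
Family 3: others sum to 52; max(0, 58 - 52) = 6.
Family 4: others sum to 46; max(0, 58 - 46) = 12.
Family 5: others sum to 58; max(0, 58 - 58) = 0.
Total collected = 0 + 21 + 6 + 12 + 0 = 39.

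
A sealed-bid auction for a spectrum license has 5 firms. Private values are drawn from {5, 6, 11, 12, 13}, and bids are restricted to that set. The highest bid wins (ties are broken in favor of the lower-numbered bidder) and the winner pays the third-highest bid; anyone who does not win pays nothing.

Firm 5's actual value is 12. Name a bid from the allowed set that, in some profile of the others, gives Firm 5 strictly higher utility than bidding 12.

Suppose Firm 1 bids 5, Firm 2 bids 5, Firm 3 bids 5 and Firm 4 bids 12.
Bid 12: loses, pays 0, utility 0.
Bid 13: wins, pays 5, utility 12 - 5 = 7.
So bidding 13 beats truth here (7 > 0).

13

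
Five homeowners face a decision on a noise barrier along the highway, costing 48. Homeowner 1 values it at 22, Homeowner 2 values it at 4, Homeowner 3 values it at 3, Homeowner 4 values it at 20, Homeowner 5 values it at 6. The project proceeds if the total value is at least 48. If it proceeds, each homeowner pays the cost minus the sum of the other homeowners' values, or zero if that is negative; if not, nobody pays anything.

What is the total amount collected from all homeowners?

Total value 55 ≥ cost 48, so it is built.
Homeowner 1: others sum to 33; max(0, 48 - 33) = 15.
Homeowner 2: others sum to 51; max(0, 48 - 51) = 0.
Homeowner 3: others sum to 52; max(0, 48 - 52) = 0.
Homeowner 4: others sum to 35; max(0, 48 - 35) = 13.
Homeowner 5: others sum to 49; max(0, 48 - 49) = 0.
Total collected = 15 + 0 + 0 + 13 + 0 = 28.

28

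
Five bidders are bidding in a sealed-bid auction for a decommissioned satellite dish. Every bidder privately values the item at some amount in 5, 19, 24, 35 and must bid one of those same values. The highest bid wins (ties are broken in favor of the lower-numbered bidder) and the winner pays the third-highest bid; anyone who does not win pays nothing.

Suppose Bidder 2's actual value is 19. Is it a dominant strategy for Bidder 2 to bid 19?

Consider the case where Bidder 1 bids 5, Bidder 3 bids 5, Bidder 4 bids 5 and Bidder 5 bids 24.
Truthful bid 19: loses, pays 0, utility 0.
Bid 24 instead: wins, pays 5, utility 19 - 5 = 14.
Since 14 > 0, bidding 24 is strictly better here, so truthful bidding is not dominant.

No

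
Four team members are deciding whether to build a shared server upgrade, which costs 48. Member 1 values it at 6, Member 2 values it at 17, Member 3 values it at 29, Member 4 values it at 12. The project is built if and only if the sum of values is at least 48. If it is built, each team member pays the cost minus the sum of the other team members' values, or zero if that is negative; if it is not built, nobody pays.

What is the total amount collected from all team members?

14

Total value 64 ≥ cost 48, so it is built.
Member 1: others sum to 58; max(0, 48 - 58) = 0.
Member 2: others sum to 47; max(0, 48 - 47) = 1.
Member 3: others sum to 35; max(0, 48 - 35) = 13.
Member 4: others sum to 52; max(0, 48 - 52) = 0.
Total collected = 0 + 1 + 13 + 0 = 14.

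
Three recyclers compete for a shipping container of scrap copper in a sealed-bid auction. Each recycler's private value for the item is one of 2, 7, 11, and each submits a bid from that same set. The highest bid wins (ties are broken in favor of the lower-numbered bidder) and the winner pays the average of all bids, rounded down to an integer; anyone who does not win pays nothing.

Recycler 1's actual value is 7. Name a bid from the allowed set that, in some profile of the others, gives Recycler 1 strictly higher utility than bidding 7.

Suppose Recycler 2 bids 2 and Recycler 3 bids 2.
Bid 7: wins, pays 3, utility 7 - 3 = 4.
Bid 2: wins, pays 2, utility 7 - 2 = 5.
So bidding 2 beats truth here (5 > 4).

2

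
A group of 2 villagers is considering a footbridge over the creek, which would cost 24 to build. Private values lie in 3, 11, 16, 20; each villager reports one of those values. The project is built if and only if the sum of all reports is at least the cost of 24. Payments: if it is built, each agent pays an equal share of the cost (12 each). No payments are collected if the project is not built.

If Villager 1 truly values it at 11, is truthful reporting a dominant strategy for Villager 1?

Consider the case where Villager 2 reports 16.
Truthful report 11: project built, pays 12, utility 11 - 12 = -1.
Report 3 instead: project not built, utility 0.
Since 0 > -1, reporting 3 is strictly better here, so truthful reporting is not dominant.

No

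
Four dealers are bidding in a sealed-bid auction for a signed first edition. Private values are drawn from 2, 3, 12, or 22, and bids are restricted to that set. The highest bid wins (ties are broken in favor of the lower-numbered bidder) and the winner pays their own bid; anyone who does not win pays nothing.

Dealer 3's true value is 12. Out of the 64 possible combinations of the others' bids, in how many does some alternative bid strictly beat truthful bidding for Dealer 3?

Others bid (2, 2, 2): truth gives 0; bid 3 gives 9 > 0. Violating.
Others bid (2, 2, 3): truth gives 0; bid 3 gives 9 > 0. Violating.
Others bid (2, 2, 12): truth gives 0; no alternative beats it.
Others bid (2, 2, 22): truth gives 0; no alternative beats it.
(Checking all 64 profiles: 2 have a profitable deviation, 62 do not.)

2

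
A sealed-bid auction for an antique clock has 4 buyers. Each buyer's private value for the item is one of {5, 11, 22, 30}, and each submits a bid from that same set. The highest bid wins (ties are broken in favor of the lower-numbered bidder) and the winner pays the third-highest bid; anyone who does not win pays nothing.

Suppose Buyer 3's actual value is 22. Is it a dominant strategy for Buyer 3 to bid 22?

No

Consider the case where Buyer 1 bids 5, Buyer 2 bids 5 and Buyer 4 bids 30.
Truthful bid 22: loses, pays 0, utility 0.
Bid 30 instead: wins, pays 5, utility 22 - 5 = 17.
Since 17 > 0, bidding 30 is strictly better here, so truthful bidding is not dominant.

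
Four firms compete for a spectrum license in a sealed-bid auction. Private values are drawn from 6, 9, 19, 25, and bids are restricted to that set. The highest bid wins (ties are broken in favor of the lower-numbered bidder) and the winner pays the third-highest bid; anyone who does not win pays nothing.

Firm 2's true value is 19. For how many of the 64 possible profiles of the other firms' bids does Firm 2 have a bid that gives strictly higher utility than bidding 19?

Others bid (6, 6, 25): truth gives 0; bid 25 gives 13 > 0. Violating.
Others bid (6, 9, 25): truth gives 0; bid 25 gives 10 > 0. Violating.
Others bid (6, 25, 6): truth gives 0; bid 25 gives 13 > 0. Violating.
Others bid (6, 25, 9): truth gives 0; bid 25 gives 10 > 0. Violating.
Others bid (6, 6, 6): truth gives 13; no alternative beats it.
Others bid (6, 6, 9): truth gives 13; no alternative beats it.
(Checking all 64 profiles: 12 have a profitable deviation, 52 do not.)

12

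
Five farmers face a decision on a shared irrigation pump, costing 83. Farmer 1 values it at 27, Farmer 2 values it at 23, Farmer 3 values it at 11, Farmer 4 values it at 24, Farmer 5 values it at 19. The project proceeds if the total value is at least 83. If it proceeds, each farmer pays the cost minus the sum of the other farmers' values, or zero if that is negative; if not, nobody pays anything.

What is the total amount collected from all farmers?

11

Total value 104 ≥ cost 83, so it is built.
Farmer 1: others sum to 77; max(0, 83 - 77) = 6.
Farmer 2: others sum to 81; max(0, 83 - 81) = 2.
Farmer 3: others sum to 93; max(0, 83 - 93) = 0.
Farmer 4: others sum to 80; max(0, 83 - 80) = 3.
Farmer 5: others sum to 85; max(0, 83 - 85) = 0.
Total collected = 6 + 2 + 0 + 3 + 0 = 11.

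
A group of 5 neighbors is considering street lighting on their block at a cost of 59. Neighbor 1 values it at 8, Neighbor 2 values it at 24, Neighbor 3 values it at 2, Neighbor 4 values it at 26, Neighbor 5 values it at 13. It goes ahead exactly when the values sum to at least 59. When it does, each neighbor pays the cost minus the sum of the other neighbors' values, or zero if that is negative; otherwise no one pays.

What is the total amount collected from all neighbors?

Total value 73 ≥ cost 59, so it is built.
Neighbor 1: others sum to 65; max(0, 59 - 65) = 0.
Neighbor 2: others sum to 49; max(0, 59 - 49) = 10.
Neighbor 3: others sum to 71; max(0, 59 - 71) = 0.
Neighbor 4: others sum to 47; max(0, 59 - 47) = 12.
Neighbor 5: others sum to 60; max(0, 59 - 60) = 0.
Total collected = 0 + 10 + 0 + 12 + 0 = 22.

22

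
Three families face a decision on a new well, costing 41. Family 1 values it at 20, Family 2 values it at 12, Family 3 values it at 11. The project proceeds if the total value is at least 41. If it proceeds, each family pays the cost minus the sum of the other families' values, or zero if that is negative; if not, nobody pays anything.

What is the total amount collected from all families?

Total value 43 ≥ cost 41, so it is built.
Family 1: others sum to 23; max(0, 41 - 23) = 18.
Family 2: others sum to 31; max(0, 41 - 31) = 10.
Family 3: others sum to 32; max(0, 41 - 32) = 9.
Total collected = 18 + 10 + 9 = 37.

37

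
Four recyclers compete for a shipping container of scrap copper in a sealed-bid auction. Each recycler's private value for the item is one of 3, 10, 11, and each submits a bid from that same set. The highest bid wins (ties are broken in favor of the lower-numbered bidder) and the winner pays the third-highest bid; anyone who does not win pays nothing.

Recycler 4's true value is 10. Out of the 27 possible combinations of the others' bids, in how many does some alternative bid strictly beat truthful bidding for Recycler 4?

Others bid (3, 3, 10): truth gives 0; bid 11 gives 7 > 0. Violating.
Others bid (3, 10, 3): truth gives 0; bid 11 gives 7 > 0. Violating.
Others bid (10, 3, 3): truth gives 0; bid 11 gives 7 > 0. Violating.
Others bid (3, 3, 3): truth gives 7; no alternative beats it.
Others bid (3, 3, 11): truth gives 0; no alternative beats it.
(Checking all 27 profiles: 3 have a profitable deviation, 24 do not.)

3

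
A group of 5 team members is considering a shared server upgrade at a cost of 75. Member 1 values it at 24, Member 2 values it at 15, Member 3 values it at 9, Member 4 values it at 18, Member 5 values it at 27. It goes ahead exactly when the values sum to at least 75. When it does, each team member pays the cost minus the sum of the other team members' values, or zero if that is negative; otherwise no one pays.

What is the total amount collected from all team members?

Total value 93 ≥ cost 75, so it is built.
Member 1: others sum to 69; max(0, 75 - 69) = 6.
Member 2: others sum to 78; max(0, 75 - 78) = 0.
Member 3: others sum to 84; max(0, 75 - 84) = 0.
Member 4: others sum to 75; max(0, 75 - 75) = 0.
Member 5: others sum to 66; max(0, 75 - 66) = 9.
Total collected = 6 + 0 + 0 + 0 + 9 = 15.

15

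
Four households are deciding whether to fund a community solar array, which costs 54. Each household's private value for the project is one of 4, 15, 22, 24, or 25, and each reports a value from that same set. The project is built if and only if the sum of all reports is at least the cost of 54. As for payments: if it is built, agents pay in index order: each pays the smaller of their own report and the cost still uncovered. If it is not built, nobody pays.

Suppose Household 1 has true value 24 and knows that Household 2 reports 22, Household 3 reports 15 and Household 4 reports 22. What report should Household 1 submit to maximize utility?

4

Report 4: project built, pays 4, utility 24 - 4 = 20.
Report 15: project built, pays 15, utility 24 - 15 = 9.
Report 22: project built, pays 22, utility 24 - 22 = 2.
Report 24: project built, pays 24, utility 24 - 24 = 0.
Report 25: project built, pays 25, utility 24 - 25 = -1.
The best choice is 4 with utility 20.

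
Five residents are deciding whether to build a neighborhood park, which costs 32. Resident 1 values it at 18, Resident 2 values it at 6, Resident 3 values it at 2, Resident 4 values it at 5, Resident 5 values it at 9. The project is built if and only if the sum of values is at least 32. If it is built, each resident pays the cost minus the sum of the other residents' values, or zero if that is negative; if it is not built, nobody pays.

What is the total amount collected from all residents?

11

Total value 40 ≥ cost 32, so it is built.
Resident 1: others sum to 22; max(0, 32 - 22) = 10.
Resident 2: others sum to 34; max(0, 32 - 34) = 0.
Resident 3: others sum to 38; max(0, 32 - 38) = 0.
Resident 4: others sum to 35; max(0, 32 - 35) = 0.
Resident 5: others sum to 31; max(0, 32 - 31) = 1.
Total collected = 10 + 0 + 0 + 0 + 1 = 11.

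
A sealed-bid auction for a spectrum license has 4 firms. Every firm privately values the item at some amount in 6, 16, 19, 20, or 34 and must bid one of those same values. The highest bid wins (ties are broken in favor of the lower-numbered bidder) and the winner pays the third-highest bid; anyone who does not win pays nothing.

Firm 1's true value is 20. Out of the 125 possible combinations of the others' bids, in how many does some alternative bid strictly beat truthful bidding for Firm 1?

27

Others bid (6, 6, 34): truth gives 0; bid 34 gives 14 > 0. Violating.
Others bid (6, 16, 34): truth gives 0; bid 34 gives 4 > 0. Violating.
Others bid (6, 19, 34): truth gives 0; bid 34 gives 1 > 0. Violating.
Others bid (6, 34, 6): truth gives 0; bid 34 gives 14 > 0. Violating.
Others bid (6, 6, 6): truth gives 14; no alternative beats it.
Others bid (6, 6, 16): truth gives 14; no alternative beats it.
(Checking all 125 profiles: 27 have a profitable deviation, 98 do not.)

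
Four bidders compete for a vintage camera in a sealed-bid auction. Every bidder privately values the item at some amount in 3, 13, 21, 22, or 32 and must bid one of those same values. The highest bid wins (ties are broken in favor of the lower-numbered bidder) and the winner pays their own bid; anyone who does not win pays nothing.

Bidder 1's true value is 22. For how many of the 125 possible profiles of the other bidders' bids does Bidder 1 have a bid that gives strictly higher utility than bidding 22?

Others bid (3, 3, 3): truth gives 0; bid 3 gives 19 > 0. Violating.
Others bid (3, 3, 13): truth gives 0; bid 13 gives 9 > 0. Violating.
Others bid (3, 3, 21): truth gives 0; bid 21 gives 1 > 0. Violating.
Others bid (3, 13, 3): truth gives 0; bid 13 gives 9 > 0. Violating.
Others bid (3, 3, 22): truth gives 0; no alternative beats it.
Others bid (3, 3, 32): truth gives 0; no alternative beats it.
(Checking all 125 profiles: 27 have a profitable deviation, 98 do not.)

27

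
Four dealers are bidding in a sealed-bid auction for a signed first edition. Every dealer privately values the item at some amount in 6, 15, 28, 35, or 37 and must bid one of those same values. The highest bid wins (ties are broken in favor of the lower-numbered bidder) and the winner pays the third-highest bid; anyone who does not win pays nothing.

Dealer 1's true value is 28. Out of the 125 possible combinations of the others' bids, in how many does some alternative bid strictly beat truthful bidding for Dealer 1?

Others bid (6, 6, 35): truth gives 0; bid 35 gives 22 > 0. Violating.
Others bid (6, 6, 37): truth gives 0; bid 37 gives 22 > 0. Violating.
Others bid (6, 15, 35): truth gives 0; bid 35 gives 13 > 0. Violating.
Others bid (6, 15, 37): truth gives 0; bid 37 gives 13 > 0. Violating.
Others bid (6, 6, 6): truth gives 22; no alternative beats it.
Others bid (6, 6, 15): truth gives 22; no alternative beats it.
(Checking all 125 profiles: 24 have a profitable deviation, 101 do not.)

24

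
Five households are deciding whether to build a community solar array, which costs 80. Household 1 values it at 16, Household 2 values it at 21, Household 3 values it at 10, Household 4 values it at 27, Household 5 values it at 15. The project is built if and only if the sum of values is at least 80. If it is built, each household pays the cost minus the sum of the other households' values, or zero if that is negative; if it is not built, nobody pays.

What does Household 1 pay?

7

Total value 89 ≥ cost 80, so the project is built.
The other households' values sum to 73.
Cost minus that sum is 80 - 73 = 7.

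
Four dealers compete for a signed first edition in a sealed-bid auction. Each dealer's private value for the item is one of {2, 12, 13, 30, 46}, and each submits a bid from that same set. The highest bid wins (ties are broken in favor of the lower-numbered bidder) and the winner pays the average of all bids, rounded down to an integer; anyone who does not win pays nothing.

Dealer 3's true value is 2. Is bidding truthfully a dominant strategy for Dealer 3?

Yes

Check each profile of the others' bids and compare truth against every alternative bid.
Others bid (2, 2, 12): truth gives 0, best alternative gives -5.
Others bid (2, 2, 2): truth gives 0, best alternative gives -2.
Others bid (2, 2, 13): truth gives 0, best alternative gives 0.
Others bid (2, 2, 30): truth gives 0, best alternative gives 0.
Others bid (2, 2, 46): truth gives 0, best alternative gives 0.
Others bid (2, 12, 2): truth gives 0, best alternative gives 0.
(Remaining 119 profiles checked similarly; truth is weakly best in each.)
In every case the truthful bid is at least as good as any alternative, so it is a dominant strategy.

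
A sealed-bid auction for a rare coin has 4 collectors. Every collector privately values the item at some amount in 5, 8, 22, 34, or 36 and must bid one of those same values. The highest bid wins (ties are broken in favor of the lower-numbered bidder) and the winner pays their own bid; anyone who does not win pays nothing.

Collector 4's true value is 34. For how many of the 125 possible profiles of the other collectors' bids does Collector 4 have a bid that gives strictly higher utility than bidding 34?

Others bid (5, 5, 5): truth gives 0; bid 8 gives 26 > 0. Violating.
Others bid (5, 5, 8): truth gives 0; bid 22 gives 12 > 0. Violating.
Others bid (5, 8, 5): truth gives 0; bid 22 gives 12 > 0. Violating.
Others bid (5, 8, 8): truth gives 0; bid 22 gives 12 > 0. Violating.
Others bid (5, 5, 22): truth gives 0; no alternative beats it.
Others bid (5, 5, 34): truth gives 0; no alternative beats it.
(Checking all 125 profiles: 8 have a profitable deviation, 117 do not.)

8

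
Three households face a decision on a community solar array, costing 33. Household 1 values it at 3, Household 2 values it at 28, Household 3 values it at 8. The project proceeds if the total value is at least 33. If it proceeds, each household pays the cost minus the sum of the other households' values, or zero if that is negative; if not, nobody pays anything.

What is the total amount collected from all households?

24

Total value 39 ≥ cost 33, so it is built.
Household 1: others sum to 36; max(0, 33 - 36) = 0.
Household 2: others sum to 11; max(0, 33 - 11) = 22.
Household 3: others sum to 31; max(0, 33 - 31) = 2.
Total collected = 0 + 22 + 2 = 24.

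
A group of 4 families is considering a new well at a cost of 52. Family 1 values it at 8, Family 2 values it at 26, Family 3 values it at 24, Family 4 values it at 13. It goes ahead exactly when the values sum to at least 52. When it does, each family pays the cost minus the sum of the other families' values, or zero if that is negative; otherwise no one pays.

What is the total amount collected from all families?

12

Total value 71 ≥ cost 52, so it is built.
Family 1: others sum to 63; max(0, 52 - 63) = 0.
Family 2: others sum to 45; max(0, 52 - 45) = 7.
Family 3: others sum to 47; max(0, 52 - 47) = 5.
Family 4: others sum to 58; max(0, 52 - 58) = 0.
Total collected = 0 + 7 + 5 + 0 = 12.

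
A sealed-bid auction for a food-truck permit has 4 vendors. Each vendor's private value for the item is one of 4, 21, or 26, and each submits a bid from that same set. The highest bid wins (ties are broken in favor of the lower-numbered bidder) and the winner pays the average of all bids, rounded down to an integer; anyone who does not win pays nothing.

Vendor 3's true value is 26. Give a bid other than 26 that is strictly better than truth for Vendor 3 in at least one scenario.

21

Suppose Vendor 1 bids 4, Vendor 2 bids 4 and Vendor 4 bids 4.
Bid 26: wins, pays 9, utility 26 - 9 = 17.
Bid 21: wins, pays 8, utility 26 - 8 = 18.
So bidding 21 beats truth here (18 > 17).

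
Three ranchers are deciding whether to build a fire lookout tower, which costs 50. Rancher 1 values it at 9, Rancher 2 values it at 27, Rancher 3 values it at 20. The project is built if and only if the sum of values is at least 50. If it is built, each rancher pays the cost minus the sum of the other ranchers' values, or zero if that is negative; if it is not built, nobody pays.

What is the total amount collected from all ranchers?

38

Total value 56 ≥ cost 50, so it is built.
Rancher 1: others sum to 47; max(0, 50 - 47) = 3.
Rancher 2: others sum to 29; max(0, 50 - 29) = 21.
Rancher 3: others sum to 36; max(0, 50 - 36) = 14.
Total collected = 3 + 21 + 14 = 38.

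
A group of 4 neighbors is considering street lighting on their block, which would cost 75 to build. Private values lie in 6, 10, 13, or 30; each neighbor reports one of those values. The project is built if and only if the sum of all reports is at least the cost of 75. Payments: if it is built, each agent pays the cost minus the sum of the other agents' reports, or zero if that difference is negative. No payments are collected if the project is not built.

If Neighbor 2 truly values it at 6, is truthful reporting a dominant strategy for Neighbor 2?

Yes

Check each profile of the others' reports and compare truth against every alternative report.
Others report (6, 30, 30): truth gives 0, best alternative gives -3.
Others report (30, 6, 30): truth gives 0, best alternative gives -3.
Others report (30, 30, 6): truth gives 0, best alternative gives -3.
Others report (30, 30, 30): truth gives 6, best alternative gives 6.
Others report (13, 30, 30): truth gives 4, best alternative gives 4.
Others report (30, 13, 30): truth gives 4, best alternative gives 4.
(Remaining 58 profiles checked similarly; truth is weakly best in each.)
In every case the truthful report is at least as good as any alternative, so it is a dominant strategy.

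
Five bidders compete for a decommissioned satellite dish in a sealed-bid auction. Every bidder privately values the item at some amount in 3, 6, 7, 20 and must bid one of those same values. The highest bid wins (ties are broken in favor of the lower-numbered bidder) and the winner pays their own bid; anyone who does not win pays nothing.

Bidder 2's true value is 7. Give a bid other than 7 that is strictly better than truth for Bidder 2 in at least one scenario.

Suppose Bidder 1 bids 3, Bidder 3 bids 3, Bidder 4 bids 3 and Bidder 5 bids 3.
Bid 7: wins, pays 7, utility 7 - 7 = 0.
Bid 6: wins, pays 6, utility 7 - 6 = 1.
So bidding 6 beats truth here (1 > 0).

6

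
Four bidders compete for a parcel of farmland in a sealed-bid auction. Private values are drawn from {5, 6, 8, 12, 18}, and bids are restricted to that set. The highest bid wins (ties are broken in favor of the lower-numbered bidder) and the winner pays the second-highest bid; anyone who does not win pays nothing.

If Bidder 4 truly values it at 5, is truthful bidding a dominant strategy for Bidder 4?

Yes

Check each profile of the others' bids and compare truth against every alternative bid.
Others bid (5, 5, 5): truth gives 0, best alternative gives 0.
Others bid (5, 5, 6): truth gives 0, best alternative gives 0.
Others bid (5, 5, 8): truth gives 0, best alternative gives 0.
Others bid (5, 5, 12): truth gives 0, best alternative gives 0.
Others bid (5, 5, 18): truth gives 0, best alternative gives 0.
Others bid (5, 6, 5): truth gives 0, best alternative gives 0.
(Remaining 119 profiles checked similarly; truth is weakly best in each.)
In every case the truthful bid is at least as good as any alternative, so it is a dominant strategy.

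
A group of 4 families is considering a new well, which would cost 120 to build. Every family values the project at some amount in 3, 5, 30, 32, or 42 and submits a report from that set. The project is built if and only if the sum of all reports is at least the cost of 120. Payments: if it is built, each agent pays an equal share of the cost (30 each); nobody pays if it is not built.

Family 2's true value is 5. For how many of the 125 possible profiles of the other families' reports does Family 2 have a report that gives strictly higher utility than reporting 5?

3

Others report (32, 42, 42): truth gives -25; report 3 gives 0 > -25. Violating.
Others report (42, 32, 42): truth gives -25; report 3 gives 0 > -25. Violating.
Others report (42, 42, 32): truth gives -25; report 3 gives 0 > -25. Violating.
Others report (3, 3, 3): truth gives 0; no alternative beats it.
Others report (3, 3, 5): truth gives 0; no alternative beats it.
(Checking all 125 profiles: 3 have a profitable deviation, 122 do not.)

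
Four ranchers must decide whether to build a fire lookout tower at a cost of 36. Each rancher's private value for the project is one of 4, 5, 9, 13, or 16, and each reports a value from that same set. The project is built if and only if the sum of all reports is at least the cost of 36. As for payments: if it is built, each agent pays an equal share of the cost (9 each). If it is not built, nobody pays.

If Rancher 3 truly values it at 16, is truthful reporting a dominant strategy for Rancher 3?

Check each profile of the others' reports and compare truth against every alternative report.
Others report (4, 4, 13): truth gives 7, best alternative gives 0.
Others report (4, 5, 13): truth gives 7, best alternative gives 0.
Others report (4, 9, 9): truth gives 7, best alternative gives 0.
Others report (4, 13, 4): truth gives 7, best alternative gives 0.
Others report (4, 13, 5): truth gives 7, best alternative gives 0.
Others report (5, 4, 13): truth gives 7, best alternative gives 0.
(Remaining 119 profiles checked similarly; truth is weakly best in each.)
In every case the truthful report is at least as good as any alternative, so it is a dominant strategy.

Yes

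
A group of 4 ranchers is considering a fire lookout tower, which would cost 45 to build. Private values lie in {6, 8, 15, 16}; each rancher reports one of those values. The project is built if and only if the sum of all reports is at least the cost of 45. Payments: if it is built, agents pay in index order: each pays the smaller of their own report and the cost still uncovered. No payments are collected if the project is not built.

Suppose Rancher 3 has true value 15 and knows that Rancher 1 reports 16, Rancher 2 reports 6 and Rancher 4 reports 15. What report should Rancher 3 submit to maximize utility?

8

Report 6: project not built, utility 0.
Report 8: project built, pays 8, utility 15 - 8 = 7.
Report 15: project built, pays 15, utility 15 - 15 = 0.
Report 16: project built, pays 16, utility 15 - 16 = -1.
The best choice is 8 with utility 7.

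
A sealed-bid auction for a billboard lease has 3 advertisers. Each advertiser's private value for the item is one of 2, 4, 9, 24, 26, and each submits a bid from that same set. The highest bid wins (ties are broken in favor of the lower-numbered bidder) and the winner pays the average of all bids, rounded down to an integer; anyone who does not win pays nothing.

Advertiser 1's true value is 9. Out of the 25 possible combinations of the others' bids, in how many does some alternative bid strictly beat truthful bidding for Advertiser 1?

Others bid (2, 2): truth gives 5; bid 2 gives 7 > 5. Violating.
Others bid (2, 4): truth gives 4; bid 4 gives 6 > 4. Violating.
Others bid (4, 2): truth gives 4; bid 4 gives 6 > 4. Violating.
Others bid (4, 4): truth gives 4; bid 4 gives 5 > 4. Violating.
Others bid (2, 9): truth gives 3; no alternative beats it.
Others bid (2, 24): truth gives 0; no alternative beats it.
(Checking all 25 profiles: 4 have a profitable deviation, 21 do not.)

4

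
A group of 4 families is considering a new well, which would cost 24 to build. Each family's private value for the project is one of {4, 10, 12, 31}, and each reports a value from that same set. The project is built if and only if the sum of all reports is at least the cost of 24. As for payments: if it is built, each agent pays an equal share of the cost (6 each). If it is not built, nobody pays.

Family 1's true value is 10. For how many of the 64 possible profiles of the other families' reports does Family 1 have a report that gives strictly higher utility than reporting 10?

Others report (4, 4, 4): truth gives 0; report 12 gives 4 > 0. Violating.
Others report (4, 4, 10): truth gives 4; no alternative beats it.
Others report (4, 4, 12): truth gives 4; no alternative beats it.
(Checking all 64 profiles: 1 has a profitable deviation, 63 do not.)

1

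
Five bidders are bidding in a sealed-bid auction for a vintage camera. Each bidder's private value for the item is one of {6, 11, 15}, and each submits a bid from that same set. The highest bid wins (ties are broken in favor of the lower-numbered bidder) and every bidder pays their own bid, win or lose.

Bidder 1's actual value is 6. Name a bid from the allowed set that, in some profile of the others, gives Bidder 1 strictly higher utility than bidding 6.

Suppose Bidder 2 bids 6, Bidder 3 bids 6, Bidder 4 bids 6 and Bidder 5 bids 11.
Bid 6: loses but pays 6, utility -6.
Bid 11: wins, pays 11, utility 6 - 11 = -5.
So bidding 11 beats truth here (-5 > -6).

11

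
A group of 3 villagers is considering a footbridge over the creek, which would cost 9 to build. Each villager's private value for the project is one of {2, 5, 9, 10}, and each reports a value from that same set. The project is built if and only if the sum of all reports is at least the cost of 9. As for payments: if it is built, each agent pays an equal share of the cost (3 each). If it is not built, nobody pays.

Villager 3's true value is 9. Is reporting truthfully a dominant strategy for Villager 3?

Check each profile of the others' reports and compare truth against every alternative report.
Others report (2, 2): truth gives 6, best alternative gives 6.
Others report (2, 5): truth gives 6, best alternative gives 6.
Others report (2, 9): truth gives 6, best alternative gives 6.
Others report (2, 10): truth gives 6, best alternative gives 6.
Others report (5, 2): truth gives 6, best alternative gives 6.
Others report (5, 5): truth gives 6, best alternative gives 6.
(Remaining 10 profiles checked similarly; truth is weakly best in each.)
In every case the truthful report is at least as good as any alternative, so it is a dominant strategy.

Yes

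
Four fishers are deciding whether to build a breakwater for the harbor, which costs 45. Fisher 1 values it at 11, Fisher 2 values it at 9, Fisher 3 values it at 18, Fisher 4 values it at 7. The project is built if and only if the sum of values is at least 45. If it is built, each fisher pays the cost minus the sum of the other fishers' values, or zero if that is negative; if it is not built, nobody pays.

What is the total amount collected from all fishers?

Total value 45 ≥ cost 45, so it is built.
Fisher 1: others sum to 34; max(0, 45 - 34) = 11.
Fisher 2: others sum to 36; max(0, 45 - 36) = 9.
Fisher 3: others sum to 27; max(0, 45 - 27) = 18.
Fisher 4: others sum to 38; max(0, 45 - 38) = 7.
Total collected = 11 + 9 + 18 + 7 = 45.

45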